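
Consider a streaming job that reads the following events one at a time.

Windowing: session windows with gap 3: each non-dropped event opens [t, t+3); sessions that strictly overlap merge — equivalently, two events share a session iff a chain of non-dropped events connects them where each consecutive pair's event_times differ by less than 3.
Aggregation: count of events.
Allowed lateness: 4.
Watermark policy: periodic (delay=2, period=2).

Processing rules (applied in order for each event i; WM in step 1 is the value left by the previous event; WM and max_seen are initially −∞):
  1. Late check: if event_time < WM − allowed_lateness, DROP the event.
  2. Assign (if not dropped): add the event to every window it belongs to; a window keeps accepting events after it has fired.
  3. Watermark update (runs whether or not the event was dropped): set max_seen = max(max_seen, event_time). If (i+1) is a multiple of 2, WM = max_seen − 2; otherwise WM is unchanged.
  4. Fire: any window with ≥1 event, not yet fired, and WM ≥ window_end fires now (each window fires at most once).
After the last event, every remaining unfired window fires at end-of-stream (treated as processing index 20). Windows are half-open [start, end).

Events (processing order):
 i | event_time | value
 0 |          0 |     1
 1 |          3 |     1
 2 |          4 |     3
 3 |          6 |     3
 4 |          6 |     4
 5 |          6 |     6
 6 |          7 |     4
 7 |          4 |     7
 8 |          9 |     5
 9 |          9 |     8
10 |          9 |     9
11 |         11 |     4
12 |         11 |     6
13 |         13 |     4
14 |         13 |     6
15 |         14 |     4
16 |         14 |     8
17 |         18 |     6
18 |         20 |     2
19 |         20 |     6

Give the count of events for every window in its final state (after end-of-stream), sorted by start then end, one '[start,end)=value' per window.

[0,3)=1 [3,17)=16 [18,23)=3

i=0 t=0 v=1: → [0,3); WM=−∞
i=1 t=3 v=1: → [3,6); WM=1
i=2 t=4 v=3: → [3,7); WM=1
i=3 t=6 v=3: → [3,9); WM=4
i=4 t=6 v=4: → [3,9); WM=4
i=5 t=6 v=6: → [3,9); WM=4
i=6 t=7 v=4: → [3,10); WM=4
i=7 t=4 v=7: → [3,10); WM=5
i=8 t=9 v=5: → [3,12); WM=5
i=9 t=9 v=8: → [3,12); WM=7
i=10 t=9 v=9: → [3,12); WM=7
i=11 t=11 v=4: → [3,14); WM=9
i=12 t=11 v=6: → [3,14); WM=9
i=13 t=13 v=4: → [3,16); WM=11
i=14 t=13 v=6: → [3,16); WM=11
i=15 t=14 v=4: → [3,17); WM=12
i=16 t=14 v=8: → [3,17); WM=12
i=17 t=18 v=6: → [18,21); WM=16
i=18 t=20 v=2: → [18,23); WM=16
i=19 t=20 v=6: → [18,23); WM=18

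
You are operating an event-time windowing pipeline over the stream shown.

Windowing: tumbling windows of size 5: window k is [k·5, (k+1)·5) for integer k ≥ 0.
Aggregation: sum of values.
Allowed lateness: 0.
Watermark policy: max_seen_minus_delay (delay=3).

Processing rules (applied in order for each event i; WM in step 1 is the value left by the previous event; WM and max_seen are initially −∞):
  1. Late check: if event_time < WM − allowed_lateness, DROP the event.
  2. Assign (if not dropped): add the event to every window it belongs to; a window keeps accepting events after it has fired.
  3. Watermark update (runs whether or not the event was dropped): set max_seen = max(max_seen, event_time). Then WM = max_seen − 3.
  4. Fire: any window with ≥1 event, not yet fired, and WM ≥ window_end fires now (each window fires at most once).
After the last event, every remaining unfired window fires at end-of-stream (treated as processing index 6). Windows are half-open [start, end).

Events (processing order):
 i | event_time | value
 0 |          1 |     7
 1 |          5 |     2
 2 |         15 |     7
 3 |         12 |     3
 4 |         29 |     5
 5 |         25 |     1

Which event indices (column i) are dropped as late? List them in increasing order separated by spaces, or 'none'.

i=0 t=1 v=7: → [0,5); WM=-2
i=1 t=5 v=2: → [5,10); WM=2
i=2 t=15 v=7: → [15,20); WM=12; [0,5) fires=7 [5,10) fires=2
i=3 t=12 v=3: → [10,15); WM=12
i=4 t=29 v=5: → [25,30); WM=26; [10,15) fires=3 [15,20) fires=7
i=5 t=25 v=1: DROP (t<26-0); WM=26

5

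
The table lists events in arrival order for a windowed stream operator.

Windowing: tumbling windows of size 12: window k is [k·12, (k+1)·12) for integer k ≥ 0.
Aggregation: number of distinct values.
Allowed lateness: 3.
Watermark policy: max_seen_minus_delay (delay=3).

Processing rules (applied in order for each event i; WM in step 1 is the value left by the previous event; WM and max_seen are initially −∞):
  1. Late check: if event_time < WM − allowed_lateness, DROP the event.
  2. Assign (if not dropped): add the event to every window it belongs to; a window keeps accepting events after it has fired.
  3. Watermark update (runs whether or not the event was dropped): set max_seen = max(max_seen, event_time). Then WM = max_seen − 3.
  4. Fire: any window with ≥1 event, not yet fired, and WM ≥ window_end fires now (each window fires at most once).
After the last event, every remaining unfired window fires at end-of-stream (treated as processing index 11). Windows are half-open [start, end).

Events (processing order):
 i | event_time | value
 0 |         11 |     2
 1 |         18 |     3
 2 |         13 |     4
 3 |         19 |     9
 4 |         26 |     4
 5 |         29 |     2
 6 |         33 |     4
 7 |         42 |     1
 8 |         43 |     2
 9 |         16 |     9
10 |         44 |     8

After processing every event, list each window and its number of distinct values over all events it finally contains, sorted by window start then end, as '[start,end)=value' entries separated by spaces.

i=0 t=11 v=2: → [0,12); WM=8
i=1 t=18 v=3: → [12,24); WM=15; [0,12) fires=1
i=2 t=13 v=4: → [12,24); WM=15
i=3 t=19 v=9: → [12,24); WM=16
i=4 t=26 v=4: → [24,36); WM=23
i=5 t=29 v=2: → [24,36); WM=26; [12,24) fires=3
i=6 t=33 v=4: → [24,36); WM=30
i=7 t=42 v=1: → [36,48); WM=39; [24,36) fires=2
i=8 t=43 v=2: → [36,48); WM=40
i=9 t=16 v=9: DROP (t<40-3); WM=40
i=10 t=44 v=8: → [36,48); WM=41

[0,12)=1 [12,24)=3 [24,36)=2 [36,48)=3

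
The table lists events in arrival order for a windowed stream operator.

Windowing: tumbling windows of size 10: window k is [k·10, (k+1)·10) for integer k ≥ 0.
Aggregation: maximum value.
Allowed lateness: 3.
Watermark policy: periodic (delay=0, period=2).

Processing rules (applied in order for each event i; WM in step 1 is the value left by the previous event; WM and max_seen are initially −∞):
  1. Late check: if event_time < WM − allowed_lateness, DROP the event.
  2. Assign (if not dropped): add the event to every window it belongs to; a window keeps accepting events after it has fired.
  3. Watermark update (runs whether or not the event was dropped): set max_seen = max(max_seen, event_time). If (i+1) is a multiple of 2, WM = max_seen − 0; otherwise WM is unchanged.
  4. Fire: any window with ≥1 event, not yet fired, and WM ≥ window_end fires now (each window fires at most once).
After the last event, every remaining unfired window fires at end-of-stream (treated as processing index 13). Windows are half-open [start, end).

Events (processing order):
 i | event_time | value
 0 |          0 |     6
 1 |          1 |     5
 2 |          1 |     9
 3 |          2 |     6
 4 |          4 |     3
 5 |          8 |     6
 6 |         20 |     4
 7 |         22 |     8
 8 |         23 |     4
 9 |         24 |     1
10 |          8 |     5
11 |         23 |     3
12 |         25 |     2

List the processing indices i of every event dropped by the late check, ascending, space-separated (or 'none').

10

i=0 t=0 v=6: → [0,10); WM=−∞
i=1 t=1 v=5: → [0,10); WM=1
i=2 t=1 v=9: → [0,10); WM=1
i=3 t=2 v=6: → [0,10); WM=2
i=4 t=4 v=3: → [0,10); WM=2
i=5 t=8 v=6: → [0,10); WM=8
i=6 t=20 v=4: → [20,30); WM=8
i=7 t=22 v=8: → [20,30); WM=22; [0,10) fires=9
i=8 t=23 v=4: → [20,30); WM=22
i=9 t=24 v=1: → [20,30); WM=24
i=10 t=8 v=5: DROP (t<24-3); WM=24
i=11 t=23 v=3: → [20,30); WM=24
i=12 t=25 v=2: → [20,30); WM=24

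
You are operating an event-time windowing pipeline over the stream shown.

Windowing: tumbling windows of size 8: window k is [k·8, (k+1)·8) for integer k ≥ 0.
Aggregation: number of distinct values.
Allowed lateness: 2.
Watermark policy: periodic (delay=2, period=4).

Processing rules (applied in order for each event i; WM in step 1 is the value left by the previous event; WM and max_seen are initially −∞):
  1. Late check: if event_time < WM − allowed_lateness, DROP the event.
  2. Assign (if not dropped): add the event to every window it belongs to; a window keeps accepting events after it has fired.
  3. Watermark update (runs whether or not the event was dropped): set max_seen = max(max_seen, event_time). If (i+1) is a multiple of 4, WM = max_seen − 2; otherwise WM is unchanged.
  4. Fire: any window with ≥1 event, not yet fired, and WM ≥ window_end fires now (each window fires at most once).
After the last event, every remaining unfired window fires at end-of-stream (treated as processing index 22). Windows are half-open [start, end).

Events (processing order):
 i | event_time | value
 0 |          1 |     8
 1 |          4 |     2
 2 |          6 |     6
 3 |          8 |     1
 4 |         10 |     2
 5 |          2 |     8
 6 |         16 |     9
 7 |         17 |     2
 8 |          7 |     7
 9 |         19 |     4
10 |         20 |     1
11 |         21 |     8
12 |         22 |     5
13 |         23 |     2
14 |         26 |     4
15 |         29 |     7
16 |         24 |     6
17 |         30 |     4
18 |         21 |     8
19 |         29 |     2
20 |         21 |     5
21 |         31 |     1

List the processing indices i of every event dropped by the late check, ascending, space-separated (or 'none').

i=0 t=1 v=8: → [0,8); WM=−∞
i=1 t=4 v=2: → [0,8); WM=−∞
i=2 t=6 v=6: → [0,8); WM=−∞
i=3 t=8 v=1: → [8,16); WM=6
i=4 t=10 v=2: → [8,16); WM=6
i=5 t=2 v=8: DROP (t<6-2); WM=6
i=6 t=16 v=9: → [16,24); WM=6
i=7 t=17 v=2: → [16,24); WM=15; [0,8) fires=3
i=8 t=7 v=7: DROP (t<15-2); WM=15
i=9 t=19 v=4: → [16,24); WM=15
i=10 t=20 v=1: → [16,24); WM=15
i=11 t=21 v=8: → [16,24); WM=19; [8,16) fires=2
i=12 t=22 v=5: → [16,24); WM=19
i=13 t=23 v=2: → [16,24); WM=19
i=14 t=26 v=4: → [24,32); WM=19
i=15 t=29 v=7: → [24,32); WM=27; [16,24) fires=6
i=16 t=24 v=6: DROP (t<27-2); WM=27
i=17 t=30 v=4: → [24,32); WM=27
i=18 t=21 v=8: DROP (t<27-2); WM=27
i=19 t=29 v=2: → [24,32); WM=28
i=20 t=21 v=5: DROP (t<28-2); WM=28
i=21 t=31 v=1: → [24,32); WM=28

5 8 16 18 20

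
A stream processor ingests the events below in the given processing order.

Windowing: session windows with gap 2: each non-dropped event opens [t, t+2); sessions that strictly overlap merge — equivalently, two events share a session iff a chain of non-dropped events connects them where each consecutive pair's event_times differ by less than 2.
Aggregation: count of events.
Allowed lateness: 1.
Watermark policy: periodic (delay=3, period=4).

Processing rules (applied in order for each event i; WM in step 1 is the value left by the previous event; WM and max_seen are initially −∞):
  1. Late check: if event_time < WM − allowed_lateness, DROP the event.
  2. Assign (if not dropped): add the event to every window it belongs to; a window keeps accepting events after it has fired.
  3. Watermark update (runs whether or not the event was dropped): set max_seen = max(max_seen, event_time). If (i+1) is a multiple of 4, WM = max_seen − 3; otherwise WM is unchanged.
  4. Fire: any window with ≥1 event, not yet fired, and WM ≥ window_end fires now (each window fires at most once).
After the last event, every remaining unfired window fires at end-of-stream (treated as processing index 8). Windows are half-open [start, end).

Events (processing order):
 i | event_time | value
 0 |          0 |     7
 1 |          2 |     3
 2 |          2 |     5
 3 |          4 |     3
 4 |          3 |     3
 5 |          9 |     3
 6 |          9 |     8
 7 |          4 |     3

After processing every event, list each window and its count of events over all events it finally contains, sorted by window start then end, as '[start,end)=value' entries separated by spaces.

[0,2)=1 [2,6)=5 [9,11)=2

i=0 t=0 v=7: → [0,2); WM=−∞
i=1 t=2 v=3: → [2,4); WM=−∞
i=2 t=2 v=5: → [2,4); WM=−∞
i=3 t=4 v=3: → [4,6); WM=1
i=4 t=3 v=3: → [2,6); WM=1
i=5 t=9 v=3: → [9,11); WM=1
i=6 t=9 v=8: → [9,11); WM=1
i=7 t=4 v=3: → [2,6); WM=6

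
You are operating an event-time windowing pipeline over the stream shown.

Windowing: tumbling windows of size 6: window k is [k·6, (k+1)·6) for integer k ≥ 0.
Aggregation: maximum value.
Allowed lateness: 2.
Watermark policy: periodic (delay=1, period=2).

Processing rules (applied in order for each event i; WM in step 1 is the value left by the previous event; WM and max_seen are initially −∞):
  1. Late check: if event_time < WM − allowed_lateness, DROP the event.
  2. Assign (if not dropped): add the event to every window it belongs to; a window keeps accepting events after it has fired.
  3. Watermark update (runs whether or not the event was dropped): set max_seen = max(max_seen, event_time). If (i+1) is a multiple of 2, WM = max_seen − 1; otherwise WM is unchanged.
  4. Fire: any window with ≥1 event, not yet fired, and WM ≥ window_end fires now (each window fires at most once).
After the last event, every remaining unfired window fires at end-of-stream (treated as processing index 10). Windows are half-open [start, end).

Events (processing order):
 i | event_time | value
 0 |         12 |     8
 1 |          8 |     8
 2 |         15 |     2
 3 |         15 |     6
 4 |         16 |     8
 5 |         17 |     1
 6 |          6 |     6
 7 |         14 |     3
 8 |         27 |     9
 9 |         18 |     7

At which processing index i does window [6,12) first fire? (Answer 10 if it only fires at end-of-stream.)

3

i=0 t=12 v=8: → [12,18); WM=−∞
i=1 t=8 v=8: → [6,12); WM=11
i=2 t=15 v=2: → [12,18); WM=11
i=3 t=15 v=6: → [12,18); WM=14; [6,12) fires=8
i=4 t=16 v=8: → [12,18); WM=14
i=5 t=17 v=1: → [12,18); WM=16
i=6 t=6 v=6: DROP (t<16-2); WM=16
i=7 t=14 v=3: → [12,18); WM=16
i=8 t=27 v=9: → [24,30); WM=16
i=9 t=18 v=7: → [18,24); WM=26; [12,18) fires=8 [18,24) fires=7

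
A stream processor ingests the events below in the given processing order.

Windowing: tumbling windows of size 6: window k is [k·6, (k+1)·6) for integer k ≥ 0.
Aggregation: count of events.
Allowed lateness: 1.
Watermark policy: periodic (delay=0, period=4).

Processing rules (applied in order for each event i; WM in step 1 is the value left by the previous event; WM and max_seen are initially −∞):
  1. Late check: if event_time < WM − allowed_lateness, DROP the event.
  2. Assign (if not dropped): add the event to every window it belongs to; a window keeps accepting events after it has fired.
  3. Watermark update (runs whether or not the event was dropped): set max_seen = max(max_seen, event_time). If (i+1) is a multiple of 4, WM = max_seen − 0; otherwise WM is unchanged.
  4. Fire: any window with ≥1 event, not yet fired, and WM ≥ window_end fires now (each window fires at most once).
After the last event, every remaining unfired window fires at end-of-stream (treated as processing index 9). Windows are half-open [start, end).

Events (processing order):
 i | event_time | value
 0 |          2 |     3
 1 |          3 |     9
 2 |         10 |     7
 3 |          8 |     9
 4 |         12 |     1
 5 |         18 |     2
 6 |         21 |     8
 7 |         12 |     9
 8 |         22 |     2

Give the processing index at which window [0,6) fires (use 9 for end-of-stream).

i=0 t=2 v=3: → [0,6); WM=−∞
i=1 t=3 v=9: → [0,6); WM=−∞
i=2 t=10 v=7: → [6,12); WM=−∞
i=3 t=8 v=9: → [6,12); WM=10; [0,6) fires=2
i=4 t=12 v=1: → [12,18); WM=10
i=5 t=18 v=2: → [18,24); WM=10
i=6 t=21 v=8: → [18,24); WM=10
i=7 t=12 v=9: → [12,18); WM=21; [6,12) fires=2 [12,18) fires=2
i=8 t=22 v=2: → [18,24); WM=21

3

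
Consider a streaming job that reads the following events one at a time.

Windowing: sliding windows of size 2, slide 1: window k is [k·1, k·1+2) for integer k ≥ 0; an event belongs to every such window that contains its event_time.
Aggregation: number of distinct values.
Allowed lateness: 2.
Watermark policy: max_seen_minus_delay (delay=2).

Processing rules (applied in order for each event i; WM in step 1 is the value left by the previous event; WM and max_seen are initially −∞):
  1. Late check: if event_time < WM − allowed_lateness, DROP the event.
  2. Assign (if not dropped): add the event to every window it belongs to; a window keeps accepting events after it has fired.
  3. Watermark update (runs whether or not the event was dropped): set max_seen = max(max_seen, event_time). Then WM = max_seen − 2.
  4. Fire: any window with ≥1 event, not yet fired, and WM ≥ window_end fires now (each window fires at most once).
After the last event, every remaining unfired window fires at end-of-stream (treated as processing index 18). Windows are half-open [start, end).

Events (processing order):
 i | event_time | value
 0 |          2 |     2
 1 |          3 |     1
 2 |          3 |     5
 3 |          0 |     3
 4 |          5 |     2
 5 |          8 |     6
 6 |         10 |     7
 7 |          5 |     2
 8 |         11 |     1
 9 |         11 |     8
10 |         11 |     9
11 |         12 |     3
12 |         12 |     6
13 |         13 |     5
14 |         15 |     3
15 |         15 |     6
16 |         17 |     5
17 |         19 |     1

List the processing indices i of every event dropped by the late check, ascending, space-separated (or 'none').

7

i=0 t=2 v=2: → [2,4),[1,3); WM=0
i=1 t=3 v=1: → [3,5),[2,4); WM=1
i=2 t=3 v=5: → [3,5),[2,4); WM=1
i=3 t=0 v=3: → [0,2); WM=1
i=4 t=5 v=2: → [5,7),[4,6); WM=3; [0,2) fires=1 [1,3) fires=1
i=5 t=8 v=6: → [8,10),[7,9); WM=6; [2,4) fires=3 [3,5) fires=2 [4,6) fires=1
i=6 t=10 v=7: → [10,12),[9,11); WM=8; [5,7) fires=1
i=7 t=5 v=2: DROP (t<8-2); WM=8
i=8 t=11 v=1: → [11,13),[10,12); WM=9; [7,9) fires=1
i=9 t=11 v=8: → [11,13),[10,12); WM=9
i=10 t=11 v=9: → [11,13),[10,12); WM=9
i=11 t=12 v=3: → [12,14),[11,13); WM=10; [8,10) fires=1
i=12 t=12 v=6: → [12,14),[11,13); WM=10
i=13 t=13 v=5: → [13,15),[12,14); WM=11; [9,11) fires=1
i=14 t=15 v=3: → [15,17),[14,16); WM=13; [10,12) fires=4 [11,13) fires=5
i=15 t=15 v=6: → [15,17),[14,16); WM=13
i=16 t=17 v=5: → [17,19),[16,18); WM=15; [12,14) fires=3 [13,15) fires=1
i=17 t=19 v=1: → [19,21),[18,20); WM=17; [14,16) fires=2 [15,17) fires=2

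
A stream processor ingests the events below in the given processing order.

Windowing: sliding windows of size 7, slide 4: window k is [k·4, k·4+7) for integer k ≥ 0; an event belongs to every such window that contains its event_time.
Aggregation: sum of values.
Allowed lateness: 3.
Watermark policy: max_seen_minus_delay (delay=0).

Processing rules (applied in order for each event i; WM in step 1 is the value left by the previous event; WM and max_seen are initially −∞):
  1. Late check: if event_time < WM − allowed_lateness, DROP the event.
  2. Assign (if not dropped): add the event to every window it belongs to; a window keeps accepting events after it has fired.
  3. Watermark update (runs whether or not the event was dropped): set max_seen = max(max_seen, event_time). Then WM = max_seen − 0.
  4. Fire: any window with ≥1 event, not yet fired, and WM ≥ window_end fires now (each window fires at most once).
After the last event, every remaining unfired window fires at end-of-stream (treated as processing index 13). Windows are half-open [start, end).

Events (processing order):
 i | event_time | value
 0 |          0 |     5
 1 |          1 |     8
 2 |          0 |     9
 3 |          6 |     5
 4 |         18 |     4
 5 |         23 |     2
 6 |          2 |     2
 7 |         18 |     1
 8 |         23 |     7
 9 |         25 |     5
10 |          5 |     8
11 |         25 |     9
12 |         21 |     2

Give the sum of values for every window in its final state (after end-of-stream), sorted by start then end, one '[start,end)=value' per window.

i=0 t=0 v=5: → [0,7); WM=0
i=1 t=1 v=8: → [0,7); WM=1
i=2 t=0 v=9: → [0,7); WM=1
i=3 t=6 v=5: → [4,11),[0,7); WM=6
i=4 t=18 v=4: → [16,23),[12,19); WM=18; [0,7) fires=27 [4,11) fires=5
i=5 t=23 v=2: → [20,27); WM=23; [12,19) fires=4 [16,23) fires=4
i=6 t=2 v=2: DROP (t<23-3); WM=23
i=7 t=18 v=1: DROP (t<23-3); WM=23
i=8 t=23 v=7: → [20,27); WM=23
i=9 t=25 v=5: → [24,31),[20,27); WM=25
i=10 t=5 v=8: DROP (t<25-3); WM=25
i=11 t=25 v=9: → [24,31),[20,27); WM=25
i=12 t=21 v=2: DROP (t<25-3); WM=25

[0,7)=27 [4,11)=5 [12,19)=4 [16,23)=4 [20,27)=23 [24,31)=14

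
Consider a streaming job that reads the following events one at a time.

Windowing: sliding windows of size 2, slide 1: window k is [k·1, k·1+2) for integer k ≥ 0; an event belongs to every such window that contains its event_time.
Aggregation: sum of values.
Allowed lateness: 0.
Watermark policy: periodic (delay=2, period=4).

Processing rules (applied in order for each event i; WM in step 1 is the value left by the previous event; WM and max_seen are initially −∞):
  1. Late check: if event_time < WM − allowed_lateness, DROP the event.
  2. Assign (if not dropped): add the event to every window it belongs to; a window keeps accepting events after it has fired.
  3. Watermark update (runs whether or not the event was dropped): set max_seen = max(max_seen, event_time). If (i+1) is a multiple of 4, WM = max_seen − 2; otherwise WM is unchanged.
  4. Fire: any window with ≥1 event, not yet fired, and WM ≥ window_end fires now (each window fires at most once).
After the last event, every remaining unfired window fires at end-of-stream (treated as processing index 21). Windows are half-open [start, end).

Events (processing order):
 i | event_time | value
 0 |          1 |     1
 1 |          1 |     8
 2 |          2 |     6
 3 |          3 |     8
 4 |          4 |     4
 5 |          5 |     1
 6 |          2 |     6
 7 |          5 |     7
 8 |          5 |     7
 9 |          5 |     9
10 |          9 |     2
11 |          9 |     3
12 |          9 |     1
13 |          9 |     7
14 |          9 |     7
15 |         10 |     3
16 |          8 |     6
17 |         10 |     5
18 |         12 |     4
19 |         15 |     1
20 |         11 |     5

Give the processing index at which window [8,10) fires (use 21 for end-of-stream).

19

i=0 t=1 v=1: → [1,3),[0,2); WM=−∞
i=1 t=1 v=8: → [1,3),[0,2); WM=−∞
i=2 t=2 v=6: → [2,4),[1,3); WM=−∞
i=3 t=3 v=8: → [3,5),[2,4); WM=1
i=4 t=4 v=4: → [4,6),[3,5); WM=1
i=5 t=5 v=1: → [5,7),[4,6); WM=1
i=6 t=2 v=6: → [2,4),[1,3); WM=1
i=7 t=5 v=7: → [5,7),[4,6); WM=3; [0,2) fires=9 [1,3) fires=21
i=8 t=5 v=7: → [5,7),[4,6); WM=3
i=9 t=5 v=9: → [5,7),[4,6); WM=3
i=10 t=9 v=2: → [9,11),[8,10); WM=3
i=11 t=9 v=3: → [9,11),[8,10); WM=7; [2,4) fires=20 [3,5) fires=12 [4,6) fires=28 [5,7) fires=24
i=12 t=9 v=1: → [9,11),[8,10); WM=7
i=13 t=9 v=7: → [9,11),[8,10); WM=7
i=14 t=9 v=7: → [9,11),[8,10); WM=7
i=15 t=10 v=3: → [10,12),[9,11); WM=8
i=16 t=8 v=6: → [8,10),[7,9); WM=8
i=17 t=10 v=5: → [10,12),[9,11); WM=8
i=18 t=12 v=4: → [12,14),[11,13); WM=8
i=19 t=15 v=1: → [15,17),[14,16); WM=13; [7,9) fires=6 [8,10) fires=26 [9,11) fires=28 [10,12) fires=8 [11,13) fires=4
i=20 t=11 v=5: DROP (t<13-0); WM=13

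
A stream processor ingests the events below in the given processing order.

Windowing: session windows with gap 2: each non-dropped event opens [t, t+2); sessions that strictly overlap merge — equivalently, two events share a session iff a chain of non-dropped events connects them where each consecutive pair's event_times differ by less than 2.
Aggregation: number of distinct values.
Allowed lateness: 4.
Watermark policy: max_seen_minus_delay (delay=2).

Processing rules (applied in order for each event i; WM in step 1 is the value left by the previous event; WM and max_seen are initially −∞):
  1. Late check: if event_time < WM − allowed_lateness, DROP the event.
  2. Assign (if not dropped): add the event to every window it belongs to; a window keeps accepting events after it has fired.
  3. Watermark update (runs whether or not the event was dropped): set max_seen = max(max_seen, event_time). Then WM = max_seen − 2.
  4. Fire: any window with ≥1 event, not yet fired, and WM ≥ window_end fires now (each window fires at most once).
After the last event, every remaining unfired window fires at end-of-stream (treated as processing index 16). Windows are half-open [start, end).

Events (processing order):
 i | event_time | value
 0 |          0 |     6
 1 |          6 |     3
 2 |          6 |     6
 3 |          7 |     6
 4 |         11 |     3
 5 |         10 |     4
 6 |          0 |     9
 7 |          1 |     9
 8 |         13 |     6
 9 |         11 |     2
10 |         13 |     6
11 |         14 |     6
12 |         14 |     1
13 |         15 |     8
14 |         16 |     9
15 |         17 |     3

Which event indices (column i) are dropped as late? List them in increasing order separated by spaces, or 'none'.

6 7

i=0 t=0 v=6: → [0,2); WM=-2
i=1 t=6 v=3: → [6,8); WM=4
i=2 t=6 v=6: → [6,8); WM=4
i=3 t=7 v=6: → [6,9); WM=5
i=4 t=11 v=3: → [11,13); WM=9
i=5 t=10 v=4: → [10,13); WM=9
i=6 t=0 v=9: DROP (t<9-4); WM=9
i=7 t=1 v=9: DROP (t<9-4); WM=9
i=8 t=13 v=6: → [13,15); WM=11
i=9 t=11 v=2: → [10,13); WM=11
i=10 t=13 v=6: → [13,15); WM=11
i=11 t=14 v=6: → [13,16); WM=12
i=12 t=14 v=1: → [13,16); WM=12
i=13 t=15 v=8: → [13,17); WM=13
i=14 t=16 v=9: → [13,18); WM=14
i=15 t=17 v=3: → [13,19); WM=15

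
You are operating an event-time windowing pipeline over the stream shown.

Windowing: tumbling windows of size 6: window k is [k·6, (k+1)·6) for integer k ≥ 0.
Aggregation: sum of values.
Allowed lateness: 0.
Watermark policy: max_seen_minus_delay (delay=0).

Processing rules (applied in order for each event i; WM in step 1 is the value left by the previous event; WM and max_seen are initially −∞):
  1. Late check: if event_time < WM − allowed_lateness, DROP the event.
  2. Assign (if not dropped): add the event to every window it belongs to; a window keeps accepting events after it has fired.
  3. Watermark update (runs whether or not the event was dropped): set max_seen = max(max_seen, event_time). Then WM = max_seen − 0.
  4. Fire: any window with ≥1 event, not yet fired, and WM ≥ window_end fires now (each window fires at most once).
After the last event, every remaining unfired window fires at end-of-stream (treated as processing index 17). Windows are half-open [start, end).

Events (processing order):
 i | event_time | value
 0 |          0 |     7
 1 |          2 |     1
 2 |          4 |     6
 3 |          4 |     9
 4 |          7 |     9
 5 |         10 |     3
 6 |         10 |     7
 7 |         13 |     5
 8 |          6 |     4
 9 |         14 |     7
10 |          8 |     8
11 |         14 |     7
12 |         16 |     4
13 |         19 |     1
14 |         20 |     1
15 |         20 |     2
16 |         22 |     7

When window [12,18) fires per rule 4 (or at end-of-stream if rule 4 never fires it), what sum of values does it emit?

i=0 t=0 v=7: → [0,6); WM=0
i=1 t=2 v=1: → [0,6); WM=2
i=2 t=4 v=6: → [0,6); WM=4
i=3 t=4 v=9: → [0,6); WM=4
i=4 t=7 v=9: → [6,12); WM=7; [0,6) fires=23
i=5 t=10 v=3: → [6,12); WM=10
i=6 t=10 v=7: → [6,12); WM=10
i=7 t=13 v=5: → [12,18); WM=13; [6,12) fires=19
i=8 t=6 v=4: DROP (t<13-0); WM=13
i=9 t=14 v=7: → [12,18); WM=14
i=10 t=8 v=8: DROP (t<14-0); WM=14
i=11 t=14 v=7: → [12,18); WM=14
i=12 t=16 v=4: → [12,18); WM=16
i=13 t=19 v=1: → [18,24); WM=19; [12,18) fires=23
i=14 t=20 v=1: → [18,24); WM=20
i=15 t=20 v=2: → [18,24); WM=20
i=16 t=22 v=7: → [18,24); WM=22

23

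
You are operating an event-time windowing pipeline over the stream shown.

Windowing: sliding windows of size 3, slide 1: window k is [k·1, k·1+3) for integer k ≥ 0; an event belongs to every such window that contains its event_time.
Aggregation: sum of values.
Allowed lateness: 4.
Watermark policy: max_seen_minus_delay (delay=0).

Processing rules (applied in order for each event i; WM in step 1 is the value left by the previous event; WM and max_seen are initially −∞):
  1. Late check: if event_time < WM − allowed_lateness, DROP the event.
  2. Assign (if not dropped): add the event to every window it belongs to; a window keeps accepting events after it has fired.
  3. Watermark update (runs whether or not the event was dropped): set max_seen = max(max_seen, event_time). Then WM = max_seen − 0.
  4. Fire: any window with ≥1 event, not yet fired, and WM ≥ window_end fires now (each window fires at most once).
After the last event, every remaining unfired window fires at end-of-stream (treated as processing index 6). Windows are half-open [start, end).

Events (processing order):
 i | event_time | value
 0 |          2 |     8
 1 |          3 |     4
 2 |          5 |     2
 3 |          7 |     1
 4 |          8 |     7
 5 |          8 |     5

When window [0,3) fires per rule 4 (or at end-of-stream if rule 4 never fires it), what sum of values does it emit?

8

i=0 t=2 v=8: → [2,5),[1,4),[0,3); WM=2
i=1 t=3 v=4: → [3,6),[2,5),[1,4); WM=3; [0,3) fires=8
i=2 t=5 v=2: → [5,8),[4,7),[3,6); WM=5; [1,4) fires=12 [2,5) fires=12
i=3 t=7 v=1: → [7,10),[6,9),[5,8); WM=7; [3,6) fires=6 [4,7) fires=2
i=4 t=8 v=7: → [8,11),[7,10),[6,9); WM=8; [5,8) fires=3
i=5 t=8 v=5: → [8,11),[7,10),[6,9); WM=8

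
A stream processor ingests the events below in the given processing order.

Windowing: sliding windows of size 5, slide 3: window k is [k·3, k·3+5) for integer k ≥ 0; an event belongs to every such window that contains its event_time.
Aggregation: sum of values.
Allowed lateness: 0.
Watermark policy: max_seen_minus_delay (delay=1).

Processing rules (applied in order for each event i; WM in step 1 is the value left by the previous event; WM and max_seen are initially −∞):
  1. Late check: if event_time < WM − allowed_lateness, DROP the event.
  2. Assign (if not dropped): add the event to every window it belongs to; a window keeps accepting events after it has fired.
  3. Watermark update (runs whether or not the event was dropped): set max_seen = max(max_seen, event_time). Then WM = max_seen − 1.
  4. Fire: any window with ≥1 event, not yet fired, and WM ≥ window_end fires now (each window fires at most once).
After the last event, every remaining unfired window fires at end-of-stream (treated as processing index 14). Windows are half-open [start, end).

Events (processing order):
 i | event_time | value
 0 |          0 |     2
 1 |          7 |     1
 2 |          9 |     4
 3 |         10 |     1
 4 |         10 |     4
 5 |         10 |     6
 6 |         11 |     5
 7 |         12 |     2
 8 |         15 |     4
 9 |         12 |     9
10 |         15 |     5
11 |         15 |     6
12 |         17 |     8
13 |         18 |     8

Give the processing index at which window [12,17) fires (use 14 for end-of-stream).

i=0 t=0 v=2: → [0,5); WM=-1
i=1 t=7 v=1: → [6,11),[3,8); WM=6; [0,5) fires=2
i=2 t=9 v=4: → [9,14),[6,11); WM=8; [3,8) fires=1
i=3 t=10 v=1: → [9,14),[6,11); WM=9
i=4 t=10 v=4: → [9,14),[6,11); WM=9
i=5 t=10 v=6: → [9,14),[6,11); WM=9
i=6 t=11 v=5: → [9,14); WM=10
i=7 t=12 v=2: → [12,17),[9,14); WM=11; [6,11) fires=16
i=8 t=15 v=4: → [15,20),[12,17); WM=14; [9,14) fires=22
i=9 t=12 v=9: DROP (t<14-0); WM=14
i=10 t=15 v=5: → [15,20),[12,17); WM=14
i=11 t=15 v=6: → [15,20),[12,17); WM=14
i=12 t=17 v=8: → [15,20); WM=16
i=13 t=18 v=8: → [18,23),[15,20); WM=17; [12,17) fires=17

13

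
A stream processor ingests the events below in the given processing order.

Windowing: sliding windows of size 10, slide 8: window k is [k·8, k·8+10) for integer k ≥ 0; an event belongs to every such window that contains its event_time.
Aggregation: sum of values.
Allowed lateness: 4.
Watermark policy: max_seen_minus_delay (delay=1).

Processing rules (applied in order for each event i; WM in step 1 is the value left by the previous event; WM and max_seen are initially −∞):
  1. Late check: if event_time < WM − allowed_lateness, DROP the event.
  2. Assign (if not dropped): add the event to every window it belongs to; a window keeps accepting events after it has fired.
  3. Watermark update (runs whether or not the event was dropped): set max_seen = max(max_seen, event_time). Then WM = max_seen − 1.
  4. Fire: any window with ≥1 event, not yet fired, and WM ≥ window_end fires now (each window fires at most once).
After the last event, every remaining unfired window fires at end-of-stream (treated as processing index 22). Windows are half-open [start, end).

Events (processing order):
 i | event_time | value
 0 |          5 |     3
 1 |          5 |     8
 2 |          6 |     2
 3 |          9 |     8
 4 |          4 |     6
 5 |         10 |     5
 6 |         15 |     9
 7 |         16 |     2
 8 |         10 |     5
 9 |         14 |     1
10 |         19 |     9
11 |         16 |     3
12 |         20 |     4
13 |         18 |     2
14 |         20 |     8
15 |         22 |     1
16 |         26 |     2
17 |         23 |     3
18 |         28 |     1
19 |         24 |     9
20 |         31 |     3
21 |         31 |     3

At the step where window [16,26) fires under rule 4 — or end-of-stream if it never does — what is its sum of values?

i=0 t=5 v=3: → [0,10); WM=4
i=1 t=5 v=8: → [0,10); WM=4
i=2 t=6 v=2: → [0,10); WM=5
i=3 t=9 v=8: → [8,18),[0,10); WM=8
i=4 t=4 v=6: → [0,10); WM=8
i=5 t=10 v=5: → [8,18); WM=9
i=6 t=15 v=9: → [8,18); WM=14; [0,10) fires=27
i=7 t=16 v=2: → [16,26),[8,18); WM=15
i=8 t=10 v=5: DROP (t<15-4); WM=15
i=9 t=14 v=1: → [8,18); WM=15
i=10 t=19 v=9: → [16,26); WM=18; [8,18) fires=25
i=11 t=16 v=3: → [16,26),[8,18); WM=18
i=12 t=20 v=4: → [16,26); WM=19
i=13 t=18 v=2: → [16,26); WM=19
i=14 t=20 v=8: → [16,26); WM=19
i=15 t=22 v=1: → [16,26); WM=21
i=16 t=26 v=2: → [24,34); WM=25
i=17 t=23 v=3: → [16,26); WM=25
i=18 t=28 v=1: → [24,34); WM=27; [16,26) fires=32
i=19 t=24 v=9: → [24,34),[16,26); WM=27
i=20 t=31 v=3: → [24,34); WM=30
i=21 t=31 v=3: → [24,34); WM=30

32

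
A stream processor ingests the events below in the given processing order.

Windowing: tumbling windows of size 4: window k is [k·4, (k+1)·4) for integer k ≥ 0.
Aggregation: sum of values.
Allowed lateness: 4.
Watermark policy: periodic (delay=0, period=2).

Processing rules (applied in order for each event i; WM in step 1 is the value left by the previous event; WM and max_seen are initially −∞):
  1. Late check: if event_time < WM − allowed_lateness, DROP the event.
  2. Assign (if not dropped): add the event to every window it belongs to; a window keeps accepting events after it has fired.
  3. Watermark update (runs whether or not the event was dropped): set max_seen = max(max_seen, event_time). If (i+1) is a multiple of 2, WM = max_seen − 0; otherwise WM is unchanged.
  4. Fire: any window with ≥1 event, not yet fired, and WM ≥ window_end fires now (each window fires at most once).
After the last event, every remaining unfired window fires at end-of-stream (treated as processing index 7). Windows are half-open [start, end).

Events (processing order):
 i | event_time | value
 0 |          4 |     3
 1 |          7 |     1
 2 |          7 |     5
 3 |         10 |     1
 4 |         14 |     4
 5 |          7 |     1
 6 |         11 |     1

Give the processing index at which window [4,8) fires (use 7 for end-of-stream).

3

i=0 t=4 v=3: → [4,8); WM=−∞
i=1 t=7 v=1: → [4,8); WM=7
i=2 t=7 v=5: → [4,8); WM=7
i=3 t=10 v=1: → [8,12); WM=10; [4,8) fires=9
i=4 t=14 v=4: → [12,16); WM=10
i=5 t=7 v=1: → [4,8); WM=14; [8,12) fires=1
i=6 t=11 v=1: → [8,12); WM=14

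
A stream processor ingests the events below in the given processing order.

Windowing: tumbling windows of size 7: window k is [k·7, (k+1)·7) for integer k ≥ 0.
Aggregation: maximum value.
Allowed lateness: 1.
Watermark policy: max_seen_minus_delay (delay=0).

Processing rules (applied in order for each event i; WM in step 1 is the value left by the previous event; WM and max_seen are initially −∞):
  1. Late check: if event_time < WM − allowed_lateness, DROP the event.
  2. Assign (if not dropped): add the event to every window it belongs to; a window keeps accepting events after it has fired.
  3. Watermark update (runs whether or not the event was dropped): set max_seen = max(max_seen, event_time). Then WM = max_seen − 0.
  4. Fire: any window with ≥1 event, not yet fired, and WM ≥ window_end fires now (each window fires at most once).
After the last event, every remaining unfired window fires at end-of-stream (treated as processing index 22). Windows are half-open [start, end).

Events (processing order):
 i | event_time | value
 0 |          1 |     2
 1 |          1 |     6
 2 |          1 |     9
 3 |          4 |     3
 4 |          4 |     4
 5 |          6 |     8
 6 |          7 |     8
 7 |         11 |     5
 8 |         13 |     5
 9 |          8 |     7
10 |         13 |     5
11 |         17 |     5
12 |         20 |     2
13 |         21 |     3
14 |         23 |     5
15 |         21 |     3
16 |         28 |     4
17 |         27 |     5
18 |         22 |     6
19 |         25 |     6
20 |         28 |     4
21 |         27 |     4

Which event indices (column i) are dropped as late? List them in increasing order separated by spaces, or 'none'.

i=0 t=1 v=2: → [0,7); WM=1
i=1 t=1 v=6: → [0,7); WM=1
i=2 t=1 v=9: → [0,7); WM=1
i=3 t=4 v=3: → [0,7); WM=4
i=4 t=4 v=4: → [0,7); WM=4
i=5 t=6 v=8: → [0,7); WM=6
i=6 t=7 v=8: → [7,14); WM=7; [0,7) fires=9
i=7 t=11 v=5: → [7,14); WM=11
i=8 t=13 v=5: → [7,14); WM=13
i=9 t=8 v=7: DROP (t<13-1); WM=13
i=10 t=13 v=5: → [7,14); WM=13
i=11 t=17 v=5: → [14,21); WM=17; [7,14) fires=8
i=12 t=20 v=2: → [14,21); WM=20
i=13 t=21 v=3: → [21,28); WM=21; [14,21) fires=5
i=14 t=23 v=5: → [21,28); WM=23
i=15 t=21 v=3: DROP (t<23-1); WM=23
i=16 t=28 v=4: → [28,35); WM=28; [21,28) fires=5
i=17 t=27 v=5: → [21,28); WM=28
i=18 t=22 v=6: DROP (t<28-1); WM=28
i=19 t=25 v=6: DROP (t<28-1); WM=28
i=20 t=28 v=4: → [28,35); WM=28
i=21 t=27 v=4: → [21,28); WM=28

9 15 18 19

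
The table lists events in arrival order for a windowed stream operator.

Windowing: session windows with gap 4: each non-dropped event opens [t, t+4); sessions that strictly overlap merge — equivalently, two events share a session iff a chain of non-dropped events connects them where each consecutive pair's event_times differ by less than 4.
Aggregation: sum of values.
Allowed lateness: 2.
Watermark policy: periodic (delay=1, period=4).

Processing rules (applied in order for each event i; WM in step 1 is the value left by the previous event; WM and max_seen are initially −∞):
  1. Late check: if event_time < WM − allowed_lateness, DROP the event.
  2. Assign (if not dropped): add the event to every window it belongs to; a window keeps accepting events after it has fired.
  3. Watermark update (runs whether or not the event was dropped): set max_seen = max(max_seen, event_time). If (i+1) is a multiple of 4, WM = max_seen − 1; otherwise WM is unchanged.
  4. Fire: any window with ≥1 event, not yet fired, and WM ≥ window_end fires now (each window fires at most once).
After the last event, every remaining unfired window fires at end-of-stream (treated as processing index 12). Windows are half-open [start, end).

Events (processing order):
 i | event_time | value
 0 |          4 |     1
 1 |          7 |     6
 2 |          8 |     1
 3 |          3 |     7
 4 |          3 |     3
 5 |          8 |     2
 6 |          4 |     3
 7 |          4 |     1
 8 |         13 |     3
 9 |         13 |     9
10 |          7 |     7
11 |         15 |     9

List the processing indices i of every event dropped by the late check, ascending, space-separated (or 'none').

i=0 t=4 v=1: → [4,8); WM=−∞
i=1 t=7 v=6: → [4,11); WM=−∞
i=2 t=8 v=1: → [4,12); WM=−∞
i=3 t=3 v=7: → [3,12); WM=7
i=4 t=3 v=3: DROP (t<7-2); WM=7
i=5 t=8 v=2: → [3,12); WM=7
i=6 t=4 v=3: DROP (t<7-2); WM=7
i=7 t=4 v=1: DROP (t<7-2); WM=7
i=8 t=13 v=3: → [13,17); WM=7
i=9 t=13 v=9: → [13,17); WM=7
i=10 t=7 v=7: → [3,12); WM=7
i=11 t=15 v=9: → [13,19); WM=14

4 6 7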